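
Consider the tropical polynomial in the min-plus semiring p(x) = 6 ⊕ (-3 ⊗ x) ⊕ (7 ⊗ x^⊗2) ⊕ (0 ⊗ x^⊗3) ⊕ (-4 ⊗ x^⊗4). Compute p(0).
p(0) = -4

A tropical monomial a ⊗ x^⊗i evaluates to a + i · x. Evaluating each term at x = 0:
  Term 0 contributes 6 + 0 · 0 = 6
  Term 1 contributes -3 + 1 · 0 = -3
  Term 2 contributes 7 + 2 · 0 = 7
  Term 3 contributes 0 + 3 · 0 = 0
  Term 4 contributes -4 + 4 · 0 = -4
p(0) = ⊕ of these = min[6, -3, 7, 0, -4] = -4.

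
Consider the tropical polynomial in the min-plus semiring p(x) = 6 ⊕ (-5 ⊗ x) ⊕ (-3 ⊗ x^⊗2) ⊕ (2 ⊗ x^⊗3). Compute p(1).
p(1) = -4

A tropical monomial a ⊗ x^⊗i evaluates to a + i · x. Evaluating each term at x = 1:
  Term 0 contributes 6 + 0 · 1 = 6
  Term 1 contributes -5 + 1 · 1 = -4
  Term 2 contributes -3 + 2 · 1 = -1
  Term 3 contributes 2 + 3 · 1 = 5
p(1) = ⊕ of these = min[6, -4, -1, 5] = -4.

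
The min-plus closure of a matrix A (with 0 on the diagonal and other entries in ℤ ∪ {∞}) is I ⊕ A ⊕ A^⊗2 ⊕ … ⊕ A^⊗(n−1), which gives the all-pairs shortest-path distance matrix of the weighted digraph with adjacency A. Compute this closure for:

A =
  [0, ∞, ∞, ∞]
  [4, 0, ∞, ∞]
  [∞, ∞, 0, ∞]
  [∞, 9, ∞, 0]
Closure =
  [0, ∞, ∞, ∞]
  [4, 0, ∞, ∞]
  [∞, ∞, 0, ∞]
  [13, 9, ∞, 0]

This is the Floyd-Warshall all-pairs shortest-path computation. For each intermediate vertex k = 0, 1, …, 3, update dist[i][j] ← min(dist[i][j], dist[i][k] + dist[k][j]). The final matrix gives, for each (i, j), the minimum total weight of any directed path from i to j (possibly empty when i = j).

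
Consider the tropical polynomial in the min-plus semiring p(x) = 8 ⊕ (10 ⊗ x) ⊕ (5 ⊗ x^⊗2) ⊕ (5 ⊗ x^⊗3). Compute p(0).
p(0) = 5

A tropical monomial a ⊗ x^⊗i evaluates to a + i · x. Evaluating each term at x = 0:
  Term 0 contributes 8 + 0 · 0 = 8
  Term 1 contributes 10 + 1 · 0 = 10
  Term 2 contributes 5 + 2 · 0 = 5
  Term 3 contributes 5 + 3 · 0 = 5
p(0) = ⊕ of these = min[8, 10, 5, 5] = 5.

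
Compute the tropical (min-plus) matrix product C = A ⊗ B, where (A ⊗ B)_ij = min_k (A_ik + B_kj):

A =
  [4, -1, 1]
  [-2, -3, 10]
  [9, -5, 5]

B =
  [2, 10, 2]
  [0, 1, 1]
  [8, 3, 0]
A ⊗ B =
  [-1, 0, 0]
  [-3, -2, -2]
  [-5, -4, -4]

Apply the min-plus product entry-by-entry:
  C[0][0] = min over k of (A[0][0] + B[0][0] = 4 + 2 = 6, A[0][1] + B[1][0] = -1 + 0 = -1, A[0][2] + B[2][0] = 1 + 8 = 9) = -1 (attained at k = 1)
  C[0][1] = min over k of (A[0][0] + B[0][1] = 4 + 10 = 14, A[0][1] + B[1][1] = -1 + 1 = 0, A[0][2] + B[2][1] = 1 + 3 = 4) = 0 (attained at k = 1)
  C[0][2] = min over k of (A[0][0] + B[0][2] = 4 + 2 = 6, A[0][1] + B[1][2] = -1 + 1 = 0, A[0][2] + B[2][2] = 1 + 0 = 1) = 0 (attained at k = 1)
  C[1][0] = min over k of (A[1][0] + B[0][0] = -2 + 2 = 0, A[1][1] + B[1][0] = -3 + 0 = -3, A[1][2] + B[2][0] = 10 + 8 = 18) = -3 (attained at k = 1)
  C[1][1] = min over k of (A[1][0] + B[0][1] = -2 + 10 = 8, A[1][1] + B[1][1] = -3 + 1 = -2, A[1][2] + B[2][1] = 10 + 3 = 13) = -2 (attained at k = 1)
  C[1][2] = min over k of (A[1][0] + B[0][2] = -2 + 2 = 0, A[1][1] + B[1][2] = -3 + 1 = -2, A[1][2] + B[2][2] = 10 + 0 = 10) = -2 (attained at k = 1)
  C[2][0] = min over k of (A[2][0] + B[0][0] = 9 + 2 = 11, A[2][1] + B[1][0] = -5 + 0 = -5, A[2][2] + B[2][0] = 5 + 8 = 13) = -5 (attained at k = 1)
  C[2][1] = min over k of (A[2][0] + B[0][1] = 9 + 10 = 19, A[2][1] + B[1][1] = -5 + 1 = -4, A[2][2] + B[2][1] = 5 + 3 = 8) = -4 (attained at k = 1)
  C[2][2] = min over k of (A[2][0] + B[0][2] = 9 + 2 = 11, A[2][1] + B[1][2] = -5 + 1 = -4, A[2][2] + B[2][2] = 5 + 0 = 5) = -4 (attained at k = 1)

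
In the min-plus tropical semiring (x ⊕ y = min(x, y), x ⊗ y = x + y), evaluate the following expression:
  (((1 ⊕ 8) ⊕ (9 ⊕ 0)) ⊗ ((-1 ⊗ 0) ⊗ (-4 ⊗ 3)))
(((1 ⊕ 8) ⊕ (9 ⊕ 0)) ⊗ ((-1 ⊗ 0) ⊗ (-4 ⊗ 3))) = -2

Expand innermost to outermost. Recall ⊕ takes the minimum of its arguments and ⊗ takes their sum. Working out the expression (((1 ⊕ 8) ⊕ (9 ⊕ 0)) ⊗ ((-1 ⊗ 0) ⊗ (-4 ⊗ 3))) gives -2.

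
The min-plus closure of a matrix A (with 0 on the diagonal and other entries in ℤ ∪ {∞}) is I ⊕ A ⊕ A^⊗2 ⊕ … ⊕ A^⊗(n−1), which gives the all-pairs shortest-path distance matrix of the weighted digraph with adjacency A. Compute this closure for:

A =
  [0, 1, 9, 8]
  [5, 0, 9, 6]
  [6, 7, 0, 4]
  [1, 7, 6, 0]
Closure =
  [0, 1, 9, 7]
  [5, 0, 9, 6]
  [5, 6, 0, 4]
  [1, 2, 6, 0]

This is the Floyd-Warshall all-pairs shortest-path computation. For each intermediate vertex k = 0, 1, …, 3, update dist[i][j] ← min(dist[i][j], dist[i][k] + dist[k][j]). The final matrix gives, for each (i, j), the minimum total weight of any directed path from i to j (possibly empty when i = j).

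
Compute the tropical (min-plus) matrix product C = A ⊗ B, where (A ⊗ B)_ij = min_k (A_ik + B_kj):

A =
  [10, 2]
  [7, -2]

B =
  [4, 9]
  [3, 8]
A ⊗ B =
  [5, 10]
  [1, 6]

Apply the min-plus product entry-by-entry:
  C[0][0] = min over k of (A[0][0] + B[0][0] = 10 + 4 = 14, A[0][1] + B[1][0] = 2 + 3 = 5) = 5 (attained at k = 1)
  C[0][1] = min over k of (A[0][0] + B[0][1] = 10 + 9 = 19, A[0][1] + B[1][1] = 2 + 8 = 10) = 10 (attained at k = 1)
  C[1][0] = min over k of (A[1][0] + B[0][0] = 7 + 4 = 11, A[1][1] + B[1][0] = -2 + 3 = 1) = 1 (attained at k = 1)
  C[1][1] = min over k of (A[1][0] + B[0][1] = 7 + 9 = 16, A[1][1] + B[1][1] = -2 + 8 = 6) = 6 (attained at k = 1)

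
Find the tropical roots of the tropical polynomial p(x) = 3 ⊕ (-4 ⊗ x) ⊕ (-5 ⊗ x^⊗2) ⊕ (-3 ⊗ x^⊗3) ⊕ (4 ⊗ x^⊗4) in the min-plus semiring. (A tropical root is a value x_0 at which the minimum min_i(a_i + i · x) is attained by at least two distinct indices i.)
Roots: {-7, -2, 1, 7}

Each tropical root is a break point of the lower envelope of the lines y = a_i + i · x (there are 5 lines, with slopes 0, 1, ..., 4). Only the lines that attain the minimum somewhere contribute to roots; other lines are dominated. Here the surviving (envelope) indices are i = 4, i = 3, i = 2, i = 1, i = 0.
Intersections between consecutive envelope lines give the roots: for adjacent envelope indices i < j the intersection is x = (a_i − a_j) / (j − i). Reading off the sorted break points: {-7, -2, 1, 7}.
Verification: at each break x_0, at least two indices attain the minimum of min_i(a_i + i · x_0).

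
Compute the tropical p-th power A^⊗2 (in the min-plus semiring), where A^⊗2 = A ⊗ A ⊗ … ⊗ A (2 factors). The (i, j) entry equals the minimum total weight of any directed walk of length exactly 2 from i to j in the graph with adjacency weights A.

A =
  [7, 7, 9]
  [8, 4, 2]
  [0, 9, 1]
A^⊗2 =
  [9, 11, 9]
  [2, 8, 3]
  [1, 7, 2]

Each entry (A^⊗2)_ij equals the minimum over all length-2 walks i = v_0 → v_1 → … → v_2 = j of Σ_t A[v_t][v_{t+1}]. For example, for (i, j) = (0, 2) we minimise over 3 possible intermediate vertex sequences; the minimum is 9, attained along the walk 0 → 1 → 2.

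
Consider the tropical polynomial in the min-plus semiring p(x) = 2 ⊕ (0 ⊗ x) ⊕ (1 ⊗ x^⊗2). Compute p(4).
p(4) = 2

A tropical monomial a ⊗ x^⊗i evaluates to a + i · x. Evaluating each term at x = 4:
  Term 0 contributes 2 + 0 · 4 = 2
  Term 1 contributes 0 + 1 · 4 = 4
  Term 2 contributes 1 + 2 · 4 = 9
p(4) = ⊕ of these = min[2, 4, 9] = 2.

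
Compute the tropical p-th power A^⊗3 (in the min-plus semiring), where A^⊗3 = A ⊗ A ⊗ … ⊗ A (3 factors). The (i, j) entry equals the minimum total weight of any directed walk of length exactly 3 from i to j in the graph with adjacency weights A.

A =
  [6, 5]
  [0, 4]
A^⊗3 =
  [9, 10]
  [5, 9]

Each entry (A^⊗3)_ij equals the minimum over all length-3 walks i = v_0 → v_1 → … → v_3 = j of Σ_t A[v_t][v_{t+1}]. For example, for (i, j) = (0, 1) we minimise over 4 possible intermediate vertex sequences; the minimum is 10, attained along the walk 0 → 1 → 0 → 1.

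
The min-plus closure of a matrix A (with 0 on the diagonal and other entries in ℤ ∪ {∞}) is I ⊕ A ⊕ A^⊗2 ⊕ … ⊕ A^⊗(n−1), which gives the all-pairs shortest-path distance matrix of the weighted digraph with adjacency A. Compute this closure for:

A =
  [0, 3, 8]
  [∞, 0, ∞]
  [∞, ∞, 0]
Closure =
  [0, 3, 8]
  [∞, 0, ∞]
  [∞, ∞, 0]

This is the Floyd-Warshall all-pairs shortest-path computation. For each intermediate vertex k = 0, 1, …, 2, update dist[i][j] ← min(dist[i][j], dist[i][k] + dist[k][j]). The final matrix gives, for each (i, j), the minimum total weight of any directed path from i to j (possibly empty when i = j).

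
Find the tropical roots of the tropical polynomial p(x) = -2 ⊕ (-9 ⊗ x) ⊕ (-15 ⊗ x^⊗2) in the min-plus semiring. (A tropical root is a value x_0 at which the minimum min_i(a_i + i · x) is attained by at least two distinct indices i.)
Roots: {6, 7}

Each tropical root is a break point of the lower envelope of the lines y = a_i + i · x (there are 3 lines, with slopes 0, 1, ..., 2). Only the lines that attain the minimum somewhere contribute to roots; other lines are dominated. Here the surviving (envelope) indices are i = 2, i = 1, i = 0.
Intersections between consecutive envelope lines give the roots: for adjacent envelope indices i < j the intersection is x = (a_i − a_j) / (j − i). Reading off the sorted break points: {6, 7}.
Verification: at each break x_0, at least two indices attain the minimum of min_i(a_i + i · x_0).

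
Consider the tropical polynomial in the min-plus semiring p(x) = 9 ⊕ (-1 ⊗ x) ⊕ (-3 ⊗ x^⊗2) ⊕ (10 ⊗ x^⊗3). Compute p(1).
p(1) = -1

A tropical monomial a ⊗ x^⊗i evaluates to a + i · x. Evaluating each term at x = 1:
  Term 0 contributes 9 + 0 · 1 = 9
  Term 1 contributes -1 + 1 · 1 = 0
  Term 2 contributes -3 + 2 · 1 = -1
  Term 3 contributes 10 + 3 · 1 = 13
p(1) = ⊕ of these = min[9, 0, -1, 13] = -1.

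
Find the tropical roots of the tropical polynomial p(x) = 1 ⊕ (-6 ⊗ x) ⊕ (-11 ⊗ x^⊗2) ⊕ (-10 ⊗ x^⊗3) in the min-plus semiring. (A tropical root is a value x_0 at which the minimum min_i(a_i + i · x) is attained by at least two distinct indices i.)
Roots: {-1, 5, 7}

Each tropical root is a break point of the lower envelope of the lines y = a_i + i · x (there are 4 lines, with slopes 0, 1, ..., 3). Only the lines that attain the minimum somewhere contribute to roots; other lines are dominated. Here the surviving (envelope) indices are i = 3, i = 2, i = 1, i = 0.
Intersections between consecutive envelope lines give the roots: for adjacent envelope indices i < j the intersection is x = (a_i − a_j) / (j − i). Reading off the sorted break points: {-1, 5, 7}.
Verification: at each break x_0, at least two indices attain the minimum of min_i(a_i + i · x_0).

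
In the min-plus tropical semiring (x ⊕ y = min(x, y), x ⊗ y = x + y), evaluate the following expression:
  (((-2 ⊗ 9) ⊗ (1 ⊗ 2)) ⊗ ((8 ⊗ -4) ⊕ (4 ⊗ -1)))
(((-2 ⊗ 9) ⊗ (1 ⊗ 2)) ⊗ ((8 ⊗ -4) ⊕ (4 ⊗ -1))) = 13

Expand innermost to outermost. Recall ⊕ takes the minimum of its arguments and ⊗ takes their sum. Working out the expression (((-2 ⊗ 9) ⊗ (1 ⊗ 2)) ⊗ ((8 ⊗ -4) ⊕ (4 ⊗ -1))) gives 13.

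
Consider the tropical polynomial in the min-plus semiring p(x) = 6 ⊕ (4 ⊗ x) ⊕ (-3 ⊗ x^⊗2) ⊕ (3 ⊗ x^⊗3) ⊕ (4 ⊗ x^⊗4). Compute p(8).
p(8) = 6

A tropical monomial a ⊗ x^⊗i evaluates to a + i · x. Evaluating each term at x = 8:
  Term 0 contributes 6 + 0 · 8 = 6
  Term 1 contributes 4 + 1 · 8 = 12
  Term 2 contributes -3 + 2 · 8 = 13
  Term 3 contributes 3 + 3 · 8 = 27
  Term 4 contributes 4 + 4 · 8 = 36
p(8) = ⊕ of these = min[6, 12, 13, 27, 36] = 6.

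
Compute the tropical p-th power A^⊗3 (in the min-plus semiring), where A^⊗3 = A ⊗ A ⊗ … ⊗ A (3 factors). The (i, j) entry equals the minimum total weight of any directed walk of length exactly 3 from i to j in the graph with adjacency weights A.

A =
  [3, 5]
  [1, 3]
A^⊗3 =
  [9, 11]
  [7, 9]

Each entry (A^⊗3)_ij equals the minimum over all length-3 walks i = v_0 → v_1 → … → v_3 = j of Σ_t A[v_t][v_{t+1}]. For example, for (i, j) = (0, 1) we minimise over 4 possible intermediate vertex sequences; the minimum is 11, attained along the walk 0 → 0 → 0 → 1.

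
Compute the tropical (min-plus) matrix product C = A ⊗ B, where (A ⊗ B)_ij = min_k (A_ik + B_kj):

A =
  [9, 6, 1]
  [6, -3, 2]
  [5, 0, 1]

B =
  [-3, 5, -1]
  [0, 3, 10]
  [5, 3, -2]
A ⊗ B =
  [6, 4, -1]
  [-3, 0, 0]
  [0, 3, -1]

Apply the min-plus product entry-by-entry:
  C[0][0] = min over k of (A[0][0] + B[0][0] = 9 + -3 = 6, A[0][1] + B[1][0] = 6 + 0 = 6, A[0][2] + B[2][0] = 1 + 5 = 6) = 6 (attained at k = 0)
  C[0][1] = min over k of (A[0][0] + B[0][1] = 9 + 5 = 14, A[0][1] + B[1][1] = 6 + 3 = 9, A[0][2] + B[2][1] = 1 + 3 = 4) = 4 (attained at k = 2)
  C[0][2] = min over k of (A[0][0] + B[0][2] = 9 + -1 = 8, A[0][1] + B[1][2] = 6 + 10 = 16, A[0][2] + B[2][2] = 1 + -2 = -1) = -1 (attained at k = 2)
  C[1][0] = min over k of (A[1][0] + B[0][0] = 6 + -3 = 3, A[1][1] + B[1][0] = -3 + 0 = -3, A[1][2] + B[2][0] = 2 + 5 = 7) = -3 (attained at k = 1)
  C[1][1] = min over k of (A[1][0] + B[0][1] = 6 + 5 = 11, A[1][1] + B[1][1] = -3 + 3 = 0, A[1][2] + B[2][1] = 2 + 3 = 5) = 0 (attained at k = 1)
  C[1][2] = min over k of (A[1][0] + B[0][2] = 6 + -1 = 5, A[1][1] + B[1][2] = -3 + 10 = 7, A[1][2] + B[2][2] = 2 + -2 = 0) = 0 (attained at k = 2)
  C[2][0] = min over k of (A[2][0] + B[0][0] = 5 + -3 = 2, A[2][1] + B[1][0] = 0 + 0 = 0, A[2][2] + B[2][0] = 1 + 5 = 6) = 0 (attained at k = 1)
  C[2][1] = min over k of (A[2][0] + B[0][1] = 5 + 5 = 10, A[2][1] + B[1][1] = 0 + 3 = 3, A[2][2] + B[2][1] = 1 + 3 = 4) = 3 (attained at k = 1)
  C[2][2] = min over k of (A[2][0] + B[0][2] = 5 + -1 = 4, A[2][1] + B[1][2] = 0 + 10 = 10, A[2][2] + B[2][2] = 1 + -2 = -1) = -1 (attained at k = 2)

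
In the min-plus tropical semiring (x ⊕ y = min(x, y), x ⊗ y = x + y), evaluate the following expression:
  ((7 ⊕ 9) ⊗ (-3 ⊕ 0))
((7 ⊕ 9) ⊗ (-3 ⊕ 0)) = 4

Expand innermost to outermost. Recall ⊕ takes the minimum of its arguments and ⊗ takes their sum. Working out the expression ((7 ⊕ 9) ⊗ (-3 ⊕ 0)) gives 4.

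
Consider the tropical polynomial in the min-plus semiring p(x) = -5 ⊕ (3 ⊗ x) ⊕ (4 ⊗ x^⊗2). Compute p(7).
p(7) = -5

A tropical monomial a ⊗ x^⊗i evaluates to a + i · x. Evaluating each term at x = 7:
  Term 0 contributes -5 + 0 · 7 = -5
  Term 1 contributes 3 + 1 · 7 = 10
  Term 2 contributes 4 + 2 · 7 = 18
p(7) = ⊕ of these = min[-5, 10, 18] = -5.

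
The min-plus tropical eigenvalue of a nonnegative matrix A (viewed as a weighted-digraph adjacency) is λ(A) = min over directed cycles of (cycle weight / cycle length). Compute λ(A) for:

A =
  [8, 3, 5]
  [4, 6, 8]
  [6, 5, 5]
λ(A) = 7/2

Enumerate directed cycles and compute their means (weight / length). Sample:
  cycle 0 → 0: weight = 8, length = 1, mean = 8/1 ≈ 8.000
  cycle 1 → 1: weight = 6, length = 1, mean = 6/1 ≈ 6.000
  cycle 2 → 2: weight = 5, length = 1, mean = 5/1 ≈ 5.000
  cycle 0 → 1 → 0: weight = 7, length = 2, mean = 7/2 ≈ 3.500
  cycle 0 → 2 → 0: weight = 11, length = 2, mean = 11/2 ≈ 5.500
  cycle 1 → 0 → 1: weight = 7, length = 2, mean = 7/2 ≈ 3.500
Minimum mean = 3.500, attained e.g. along the cycle 0 → 1 → 0 with weight 7 and length 2. So λ(A) = 7/2 = 7/2.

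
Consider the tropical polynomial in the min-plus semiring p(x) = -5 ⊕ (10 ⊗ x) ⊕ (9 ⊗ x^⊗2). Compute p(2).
p(2) = -5

A tropical monomial a ⊗ x^⊗i evaluates to a + i · x. Evaluating each term at x = 2:
  Term 0 contributes -5 + 0 · 2 = -5
  Term 1 contributes 10 + 1 · 2 = 12
  Term 2 contributes 9 + 2 · 2 = 13
p(2) = ⊕ of these = min[-5, 12, 13] = -5.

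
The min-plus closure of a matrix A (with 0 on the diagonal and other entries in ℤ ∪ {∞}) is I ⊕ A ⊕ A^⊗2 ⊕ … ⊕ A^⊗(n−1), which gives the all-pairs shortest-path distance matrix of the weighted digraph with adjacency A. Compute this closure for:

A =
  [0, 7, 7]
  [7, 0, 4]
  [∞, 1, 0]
Closure =
  [0, 7, 7]
  [7, 0, 4]
  [8, 1, 0]

This is the Floyd-Warshall all-pairs shortest-path computation. For each intermediate vertex k = 0, 1, …, 2, update dist[i][j] ← min(dist[i][j], dist[i][k] + dist[k][j]). The final matrix gives, for each (i, j), the minimum total weight of any directed path from i to j (possibly empty when i = j).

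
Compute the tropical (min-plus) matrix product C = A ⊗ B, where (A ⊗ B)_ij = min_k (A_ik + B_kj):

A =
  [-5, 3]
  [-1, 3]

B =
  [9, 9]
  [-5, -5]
A ⊗ B =
  [-2, -2]
  [-2, -2]

Apply the min-plus product entry-by-entry:
  C[0][0] = min over k of (A[0][0] + B[0][0] = -5 + 9 = 4, A[0][1] + B[1][0] = 3 + -5 = -2) = -2 (attained at k = 1)
  C[0][1] = min over k of (A[0][0] + B[0][1] = -5 + 9 = 4, A[0][1] + B[1][1] = 3 + -5 = -2) = -2 (attained at k = 1)
  C[1][0] = min over k of (A[1][0] + B[0][0] = -1 + 9 = 8, A[1][1] + B[1][0] = 3 + -5 = -2) = -2 (attained at k = 1)
  C[1][1] = min over k of (A[1][0] + B[0][1] = -1 + 9 = 8, A[1][1] + B[1][1] = 3 + -5 = -2) = -2 (attained at k = 1)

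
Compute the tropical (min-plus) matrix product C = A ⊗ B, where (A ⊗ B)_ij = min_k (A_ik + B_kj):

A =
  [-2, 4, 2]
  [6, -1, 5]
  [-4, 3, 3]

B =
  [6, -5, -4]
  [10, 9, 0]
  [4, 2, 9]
A ⊗ B =
  [4, -7, -6]
  [9, 1, -1]
  [2, -9, -8]

Apply the min-plus product entry-by-entry:
  C[0][0] = min over k of (A[0][0] + B[0][0] = -2 + 6 = 4, A[0][1] + B[1][0] = 4 + 10 = 14, A[0][2] + B[2][0] = 2 + 4 = 6) = 4 (attained at k = 0)
  C[0][1] = min over k of (A[0][0] + B[0][1] = -2 + -5 = -7, A[0][1] + B[1][1] = 4 + 9 = 13, A[0][2] + B[2][1] = 2 + 2 = 4) = -7 (attained at k = 0)
  C[0][2] = min over k of (A[0][0] + B[0][2] = -2 + -4 = -6, A[0][1] + B[1][2] = 4 + 0 = 4, A[0][2] + B[2][2] = 2 + 9 = 11) = -6 (attained at k = 0)
  C[1][0] = min over k of (A[1][0] + B[0][0] = 6 + 6 = 12, A[1][1] + B[1][0] = -1 + 10 = 9, A[1][2] + B[2][0] = 5 + 4 = 9) = 9 (attained at k = 1)
  C[1][1] = min over k of (A[1][0] + B[0][1] = 6 + -5 = 1, A[1][1] + B[1][1] = -1 + 9 = 8, A[1][2] + B[2][1] = 5 + 2 = 7) = 1 (attained at k = 0)
  C[1][2] = min over k of (A[1][0] + B[0][2] = 6 + -4 = 2, A[1][1] + B[1][2] = -1 + 0 = -1, A[1][2] + B[2][2] = 5 + 9 = 14) = -1 (attained at k = 1)
  C[2][0] = min over k of (A[2][0] + B[0][0] = -4 + 6 = 2, A[2][1] + B[1][0] = 3 + 10 = 13, A[2][2] + B[2][0] = 3 + 4 = 7) = 2 (attained at k = 0)
  C[2][1] = min over k of (A[2][0] + B[0][1] = -4 + -5 = -9, A[2][1] + B[1][1] = 3 + 9 = 12, A[2][2] + B[2][1] = 3 + 2 = 5) = -9 (attained at k = 0)
  C[2][2] = min over k of (A[2][0] + B[0][2] = -4 + -4 = -8, A[2][1] + B[1][2] = 3 + 0 = 3, A[2][2] + B[2][2] = 3 + 9 = 12) = -8 (attained at k = 0)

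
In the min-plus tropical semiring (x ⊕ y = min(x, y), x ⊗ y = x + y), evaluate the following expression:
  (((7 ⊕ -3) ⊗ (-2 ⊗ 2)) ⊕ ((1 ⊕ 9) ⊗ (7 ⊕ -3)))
(((7 ⊕ -3) ⊗ (-2 ⊗ 2)) ⊕ ((1 ⊕ 9) ⊗ (7 ⊕ -3))) = -3

Expand innermost to outermost. Recall ⊕ takes the minimum of its arguments and ⊗ takes their sum. Working out the expression (((7 ⊕ -3) ⊗ (-2 ⊗ 2)) ⊕ ((1 ⊕ 9) ⊗ (7 ⊕ -3))) gives -3.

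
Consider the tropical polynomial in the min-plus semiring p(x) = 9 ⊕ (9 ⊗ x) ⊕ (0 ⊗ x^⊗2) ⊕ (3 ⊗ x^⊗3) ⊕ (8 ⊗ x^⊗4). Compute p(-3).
p(-3) = -6

A tropical monomial a ⊗ x^⊗i evaluates to a + i · x. Evaluating each term at x = -3:
  Term 0 contributes 9 + 0 · -3 = 9
  Term 1 contributes 9 + 1 · -3 = 6
  Term 2 contributes 0 + 2 · -3 = -6
  Term 3 contributes 3 + 3 · -3 = -6
  Term 4 contributes 8 + 4 · -3 = -4
p(-3) = ⊕ of these = min[9, 6, -6, -6, -4] = -6.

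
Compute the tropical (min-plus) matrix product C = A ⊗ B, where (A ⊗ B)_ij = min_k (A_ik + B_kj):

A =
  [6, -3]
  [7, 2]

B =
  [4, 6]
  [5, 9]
A ⊗ B =
  [2, 6]
  [7, 11]

Apply the min-plus product entry-by-entry:
  C[0][0] = min over k of (A[0][0] + B[0][0] = 6 + 4 = 10, A[0][1] + B[1][0] = -3 + 5 = 2) = 2 (attained at k = 1)
  C[0][1] = min over k of (A[0][0] + B[0][1] = 6 + 6 = 12, A[0][1] + B[1][1] = -3 + 9 = 6) = 6 (attained at k = 1)
  C[1][0] = min over k of (A[1][0] + B[0][0] = 7 + 4 = 11, A[1][1] + B[1][0] = 2 + 5 = 7) = 7 (attained at k = 1)
  C[1][1] = min over k of (A[1][0] + B[0][1] = 7 + 6 = 13, A[1][1] + B[1][1] = 2 + 9 = 11) = 11 (attained at k = 1)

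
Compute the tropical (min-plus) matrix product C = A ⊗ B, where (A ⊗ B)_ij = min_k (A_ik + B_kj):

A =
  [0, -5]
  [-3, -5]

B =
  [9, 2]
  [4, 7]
A ⊗ B =
  [-1, 2]
  [-1, -1]

Apply the min-plus product entry-by-entry:
  C[0][0] = min over k of (A[0][0] + B[0][0] = 0 + 9 = 9, A[0][1] + B[1][0] = -5 + 4 = -1) = -1 (attained at k = 1)
  C[0][1] = min over k of (A[0][0] + B[0][1] = 0 + 2 = 2, A[0][1] + B[1][1] = -5 + 7 = 2) = 2 (attained at k = 0)
  C[1][0] = min over k of (A[1][0] + B[0][0] = -3 + 9 = 6, A[1][1] + B[1][0] = -5 + 4 = -1) = -1 (attained at k = 1)
  C[1][1] = min over k of (A[1][0] + B[0][1] = -3 + 2 = -1, A[1][1] + B[1][1] = -5 + 7 = 2) = -1 (attained at k = 0)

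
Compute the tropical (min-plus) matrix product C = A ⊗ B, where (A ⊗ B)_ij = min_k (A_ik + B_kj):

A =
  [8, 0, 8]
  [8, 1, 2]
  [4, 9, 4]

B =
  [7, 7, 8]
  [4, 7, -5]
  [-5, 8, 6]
A ⊗ B =
  [3, 7, -5]
  [-3, 8, -4]
  [-1, 11, 4]

Apply the min-plus product entry-by-entry:
  C[0][0] = min over k of (A[0][0] + B[0][0] = 8 + 7 = 15, A[0][1] + B[1][0] = 0 + 4 = 4, A[0][2] + B[2][0] = 8 + -5 = 3) = 3 (attained at k = 2)
  C[0][1] = min over k of (A[0][0] + B[0][1] = 8 + 7 = 15, A[0][1] + B[1][1] = 0 + 7 = 7, A[0][2] + B[2][1] = 8 + 8 = 16) = 7 (attained at k = 1)
  C[0][2] = min over k of (A[0][0] + B[0][2] = 8 + 8 = 16, A[0][1] + B[1][2] = 0 + -5 = -5, A[0][2] + B[2][2] = 8 + 6 = 14) = -5 (attained at k = 1)
  C[1][0] = min over k of (A[1][0] + B[0][0] = 8 + 7 = 15, A[1][1] + B[1][0] = 1 + 4 = 5, A[1][2] + B[2][0] = 2 + -5 = -3) = -3 (attained at k = 2)
  C[1][1] = min over k of (A[1][0] + B[0][1] = 8 + 7 = 15, A[1][1] + B[1][1] = 1 + 7 = 8, A[1][2] + B[2][1] = 2 + 8 = 10) = 8 (attained at k = 1)
  C[1][2] = min over k of (A[1][0] + B[0][2] = 8 + 8 = 16, A[1][1] + B[1][2] = 1 + -5 = -4, A[1][2] + B[2][2] = 2 + 6 = 8) = -4 (attained at k = 1)
  C[2][0] = min over k of (A[2][0] + B[0][0] = 4 + 7 = 11, A[2][1] + B[1][0] = 9 + 4 = 13, A[2][2] + B[2][0] = 4 + -5 = -1) = -1 (attained at k = 2)
  C[2][1] = min over k of (A[2][0] + B[0][1] = 4 + 7 = 11, A[2][1] + B[1][1] = 9 + 7 = 16, A[2][2] + B[2][1] = 4 + 8 = 12) = 11 (attained at k = 0)
  C[2][2] = min over k of (A[2][0] + B[0][2] = 4 + 8 = 12, A[2][1] + B[1][2] = 9 + -5 = 4, A[2][2] + B[2][2] = 4 + 6 = 10) = 4 (attained at k = 1)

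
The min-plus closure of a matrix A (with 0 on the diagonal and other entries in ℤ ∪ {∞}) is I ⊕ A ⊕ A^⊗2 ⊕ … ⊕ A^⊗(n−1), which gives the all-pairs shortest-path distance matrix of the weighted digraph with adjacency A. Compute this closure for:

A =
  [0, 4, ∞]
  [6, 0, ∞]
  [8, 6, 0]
Closure =
  [0, 4, ∞]
  [6, 0, ∞]
  [8, 6, 0]

This is the Floyd-Warshall all-pairs shortest-path computation. For each intermediate vertex k = 0, 1, …, 2, update dist[i][j] ← min(dist[i][j], dist[i][k] + dist[k][j]). The final matrix gives, for each (i, j), the minimum total weight of any directed path from i to j (possibly empty when i = j).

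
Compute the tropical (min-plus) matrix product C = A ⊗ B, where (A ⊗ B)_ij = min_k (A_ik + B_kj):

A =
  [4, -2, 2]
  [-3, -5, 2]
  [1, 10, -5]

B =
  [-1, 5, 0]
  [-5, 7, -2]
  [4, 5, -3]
A ⊗ B =
  [-7, 5, -4]
  [-10, 2, -7]
  [-1, 0, -8]

Apply the min-plus product entry-by-entry:
  C[0][0] = min over k of (A[0][0] + B[0][0] = 4 + -1 = 3, A[0][1] + B[1][0] = -2 + -5 = -7, A[0][2] + B[2][0] = 2 + 4 = 6) = -7 (attained at k = 1)
  C[0][1] = min over k of (A[0][0] + B[0][1] = 4 + 5 = 9, A[0][1] + B[1][1] = -2 + 7 = 5, A[0][2] + B[2][1] = 2 + 5 = 7) = 5 (attained at k = 1)
  C[0][2] = min over k of (A[0][0] + B[0][2] = 4 + 0 = 4, A[0][1] + B[1][2] = -2 + -2 = -4, A[0][2] + B[2][2] = 2 + -3 = -1) = -4 (attained at k = 1)
  C[1][0] = min over k of (A[1][0] + B[0][0] = -3 + -1 = -4, A[1][1] + B[1][0] = -5 + -5 = -10, A[1][2] + B[2][0] = 2 + 4 = 6) = -10 (attained at k = 1)
  C[1][1] = min over k of (A[1][0] + B[0][1] = -3 + 5 = 2, A[1][1] + B[1][1] = -5 + 7 = 2, A[1][2] + B[2][1] = 2 + 5 = 7) = 2 (attained at k = 0)
  C[1][2] = min over k of (A[1][0] + B[0][2] = -3 + 0 = -3, A[1][1] + B[1][2] = -5 + -2 = -7, A[1][2] + B[2][2] = 2 + -3 = -1) = -7 (attained at k = 1)
  C[2][0] = min over k of (A[2][0] + B[0][0] = 1 + -1 = 0, A[2][1] + B[1][0] = 10 + -5 = 5, A[2][2] + B[2][0] = -5 + 4 = -1) = -1 (attained at k = 2)
  C[2][1] = min over k of (A[2][0] + B[0][1] = 1 + 5 = 6, A[2][1] + B[1][1] = 10 + 7 = 17, A[2][2] + B[2][1] = -5 + 5 = 0) = 0 (attained at k = 2)
  C[2][2] = min over k of (A[2][0] + B[0][2] = 1 + 0 = 1, A[2][1] + B[1][2] = 10 + -2 = 8, A[2][2] + B[2][2] = -5 + -3 = -8) = -8 (attained at k = 2)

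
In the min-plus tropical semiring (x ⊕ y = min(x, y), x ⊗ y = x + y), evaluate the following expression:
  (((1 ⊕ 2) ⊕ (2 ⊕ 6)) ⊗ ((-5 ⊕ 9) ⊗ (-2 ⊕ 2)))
(((1 ⊕ 2) ⊕ (2 ⊕ 6)) ⊗ ((-5 ⊕ 9) ⊗ (-2 ⊕ 2))) = -6

Expand innermost to outermost. Recall ⊕ takes the minimum of its arguments and ⊗ takes their sum. Working out the expression (((1 ⊕ 2) ⊕ (2 ⊕ 6)) ⊗ ((-5 ⊕ 9) ⊗ (-2 ⊕ 2))) gives -6.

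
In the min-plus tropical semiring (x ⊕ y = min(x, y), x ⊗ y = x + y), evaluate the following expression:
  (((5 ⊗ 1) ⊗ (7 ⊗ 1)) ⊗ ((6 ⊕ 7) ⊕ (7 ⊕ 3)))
(((5 ⊗ 1) ⊗ (7 ⊗ 1)) ⊗ ((6 ⊕ 7) ⊕ (7 ⊕ 3))) = 17

Expand innermost to outermost. Recall ⊕ takes the minimum of its arguments and ⊗ takes their sum. Working out the expression (((5 ⊗ 1) ⊗ (7 ⊗ 1)) ⊗ ((6 ⊕ 7) ⊕ (7 ⊕ 3))) gives 17.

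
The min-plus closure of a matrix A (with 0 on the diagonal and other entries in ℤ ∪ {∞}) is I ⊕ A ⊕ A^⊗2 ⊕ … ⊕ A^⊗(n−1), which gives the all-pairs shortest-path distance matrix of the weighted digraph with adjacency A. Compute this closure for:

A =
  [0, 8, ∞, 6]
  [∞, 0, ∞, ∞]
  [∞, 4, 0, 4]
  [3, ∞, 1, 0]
Closure =
  [0, 8, 7, 6]
  [∞, 0, ∞, ∞]
  [7, 4, 0, 4]
  [3, 5, 1, 0]

This is the Floyd-Warshall all-pairs shortest-path computation. For each intermediate vertex k = 0, 1, …, 3, update dist[i][j] ← min(dist[i][j], dist[i][k] + dist[k][j]). The final matrix gives, for each (i, j), the minimum total weight of any directed path from i to j (possibly empty when i = j).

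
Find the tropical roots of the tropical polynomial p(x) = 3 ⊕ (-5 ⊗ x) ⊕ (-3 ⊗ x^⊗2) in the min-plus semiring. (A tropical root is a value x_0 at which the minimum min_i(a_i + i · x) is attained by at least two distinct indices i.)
Roots: {-2, 8}

Each tropical root is a break point of the lower envelope of the lines y = a_i + i · x (there are 3 lines, with slopes 0, 1, ..., 2). Only the lines that attain the minimum somewhere contribute to roots; other lines are dominated. Here the surviving (envelope) indices are i = 2, i = 1, i = 0.
Intersections between consecutive envelope lines give the roots: for adjacent envelope indices i < j the intersection is x = (a_i − a_j) / (j − i). Reading off the sorted break points: {-2, 8}.
Verification: at each break x_0, at least two indices attain the minimum of min_i(a_i + i · x_0).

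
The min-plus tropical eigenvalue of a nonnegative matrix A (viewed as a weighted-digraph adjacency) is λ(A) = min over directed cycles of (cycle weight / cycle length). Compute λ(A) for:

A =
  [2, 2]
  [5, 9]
λ(A) = 2

Enumerate directed cycles and compute their means (weight / length). Sample:
  cycle 0 → 0: weight = 2, length = 1, mean = 2/1 ≈ 2.000
  cycle 1 → 1: weight = 9, length = 1, mean = 9/1 ≈ 9.000
  cycle 0 → 1 → 0: weight = 7, length = 2, mean = 7/2 ≈ 3.500
  cycle 1 → 0 → 1: weight = 7, length = 2, mean = 7/2 ≈ 3.500
Minimum mean = 2.000, attained e.g. along the cycle 0 → 0 with weight 2 and length 1. So λ(A) = 2/1 = 2.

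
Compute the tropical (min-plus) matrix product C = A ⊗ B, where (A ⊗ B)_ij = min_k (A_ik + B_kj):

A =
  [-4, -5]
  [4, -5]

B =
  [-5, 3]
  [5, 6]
A ⊗ B =
  [-9, -1]
  [-1, 1]

Apply the min-plus product entry-by-entry:
  C[0][0] = min over k of (A[0][0] + B[0][0] = -4 + -5 = -9, A[0][1] + B[1][0] = -5 + 5 = 0) = -9 (attained at k = 0)
  C[0][1] = min over k of (A[0][0] + B[0][1] = -4 + 3 = -1, A[0][1] + B[1][1] = -5 + 6 = 1) = -1 (attained at k = 0)
  C[1][0] = min over k of (A[1][0] + B[0][0] = 4 + -5 = -1, A[1][1] + B[1][0] = -5 + 5 = 0) = -1 (attained at k = 0)
  C[1][1] = min over k of (A[1][0] + B[0][1] = 4 + 3 = 7, A[1][1] + B[1][1] = -5 + 6 = 1) = 1 (attained at k = 1)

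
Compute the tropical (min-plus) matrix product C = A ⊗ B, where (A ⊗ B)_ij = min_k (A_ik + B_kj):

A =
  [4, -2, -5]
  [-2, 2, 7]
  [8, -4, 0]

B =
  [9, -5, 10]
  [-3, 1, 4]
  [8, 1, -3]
A ⊗ B =
  [-5, -4, -8]
  [-1, -7, 4]
  [-7, -3, -3]

Apply the min-plus product entry-by-entry:
  C[0][0] = min over k of (A[0][0] + B[0][0] = 4 + 9 = 13, A[0][1] + B[1][0] = -2 + -3 = -5, A[0][2] + B[2][0] = -5 + 8 = 3) = -5 (attained at k = 1)
  C[0][1] = min over k of (A[0][0] + B[0][1] = 4 + -5 = -1, A[0][1] + B[1][1] = -2 + 1 = -1, A[0][2] + B[2][1] = -5 + 1 = -4) = -4 (attained at k = 2)
  C[0][2] = min over k of (A[0][0] + B[0][2] = 4 + 10 = 14, A[0][1] + B[1][2] = -2 + 4 = 2, A[0][2] + B[2][2] = -5 + -3 = -8) = -8 (attained at k = 2)
  C[1][0] = min over k of (A[1][0] + B[0][0] = -2 + 9 = 7, A[1][1] + B[1][0] = 2 + -3 = -1, A[1][2] + B[2][0] = 7 + 8 = 15) = -1 (attained at k = 1)
  C[1][1] = min over k of (A[1][0] + B[0][1] = -2 + -5 = -7, A[1][1] + B[1][1] = 2 + 1 = 3, A[1][2] + B[2][1] = 7 + 1 = 8) = -7 (attained at k = 0)
  C[1][2] = min over k of (A[1][0] + B[0][2] = -2 + 10 = 8, A[1][1] + B[1][2] = 2 + 4 = 6, A[1][2] + B[2][2] = 7 + -3 = 4) = 4 (attained at k = 2)
  C[2][0] = min over k of (A[2][0] + B[0][0] = 8 + 9 = 17, A[2][1] + B[1][0] = -4 + -3 = -7, A[2][2] + B[2][0] = 0 + 8 = 8) = -7 (attained at k = 1)
  C[2][1] = min over k of (A[2][0] + B[0][1] = 8 + -5 = 3, A[2][1] + B[1][1] = -4 + 1 = -3, A[2][2] + B[2][1] = 0 + 1 = 1) = -3 (attained at k = 1)
  C[2][2] = min over k of (A[2][0] + B[0][2] = 8 + 10 = 18, A[2][1] + B[1][2] = -4 + 4 = 0, A[2][2] + B[2][2] = 0 + -3 = -3) = -3 (attained at k = 2)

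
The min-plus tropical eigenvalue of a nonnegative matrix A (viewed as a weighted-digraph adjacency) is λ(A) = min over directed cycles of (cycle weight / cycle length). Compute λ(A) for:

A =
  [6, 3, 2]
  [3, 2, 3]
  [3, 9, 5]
λ(A) = 2

Enumerate directed cycles and compute their means (weight / length). Sample:
  cycle 0 → 0: weight = 6, length = 1, mean = 6/1 ≈ 6.000
  cycle 1 → 1: weight = 2, length = 1, mean = 2/1 ≈ 2.000
  cycle 2 → 2: weight = 5, length = 1, mean = 5/1 ≈ 5.000
  cycle 0 → 1 → 0: weight = 6, length = 2, mean = 6/2 ≈ 3.000
  cycle 0 → 2 → 0: weight = 5, length = 2, mean = 5/2 ≈ 2.500
  cycle 1 → 0 → 1: weight = 6, length = 2, mean = 6/2 ≈ 3.000
Minimum mean = 2.000, attained e.g. along the cycle 1 → 1 with weight 2 and length 1. So λ(A) = 2/1 = 2.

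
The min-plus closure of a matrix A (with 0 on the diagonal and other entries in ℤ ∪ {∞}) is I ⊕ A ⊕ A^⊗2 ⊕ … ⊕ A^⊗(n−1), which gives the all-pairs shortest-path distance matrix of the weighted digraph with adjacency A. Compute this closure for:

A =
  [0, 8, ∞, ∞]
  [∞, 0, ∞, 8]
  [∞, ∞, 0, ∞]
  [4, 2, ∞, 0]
Closure =
  [0, 8, ∞, 16]
  [12, 0, ∞, 8]
  [∞, ∞, 0, ∞]
  [4, 2, ∞, 0]

This is the Floyd-Warshall all-pairs shortest-path computation. For each intermediate vertex k = 0, 1, …, 3, update dist[i][j] ← min(dist[i][j], dist[i][k] + dist[k][j]). The final matrix gives, for each (i, j), the minimum total weight of any directed path from i to j (possibly empty when i = j).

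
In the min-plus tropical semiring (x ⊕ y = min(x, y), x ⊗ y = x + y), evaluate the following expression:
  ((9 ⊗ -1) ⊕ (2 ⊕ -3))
((9 ⊗ -1) ⊕ (2 ⊕ -3)) = -3

Expand innermost to outermost. Recall ⊕ takes the minimum of its arguments and ⊗ takes their sum. Working out the expression ((9 ⊗ -1) ⊕ (2 ⊕ -3)) gives -3.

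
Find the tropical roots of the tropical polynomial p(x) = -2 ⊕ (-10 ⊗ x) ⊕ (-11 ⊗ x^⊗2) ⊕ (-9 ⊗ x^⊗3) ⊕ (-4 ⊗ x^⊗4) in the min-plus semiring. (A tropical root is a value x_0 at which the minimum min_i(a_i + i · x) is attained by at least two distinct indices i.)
Roots: {-5, -2, 1, 8}

Each tropical root is a break point of the lower envelope of the lines y = a_i + i · x (there are 5 lines, with slopes 0, 1, ..., 4). Only the lines that attain the minimum somewhere contribute to roots; other lines are dominated. Here the surviving (envelope) indices are i = 4, i = 3, i = 2, i = 1, i = 0.
Intersections between consecutive envelope lines give the roots: for adjacent envelope indices i < j the intersection is x = (a_i − a_j) / (j − i). Reading off the sorted break points: {-5, -2, 1, 8}.
Verification: at each break x_0, at least two indices attain the minimum of min_i(a_i + i · x_0).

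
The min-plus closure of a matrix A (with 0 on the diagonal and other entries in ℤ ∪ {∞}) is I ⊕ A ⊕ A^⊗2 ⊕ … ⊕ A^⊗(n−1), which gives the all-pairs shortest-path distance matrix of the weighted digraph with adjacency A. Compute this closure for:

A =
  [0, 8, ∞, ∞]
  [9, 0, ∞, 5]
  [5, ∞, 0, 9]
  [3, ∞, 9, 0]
Closure =
  [0, 8, 22, 13]
  [8, 0, 14, 5]
  [5, 13, 0, 9]
  [3, 11, 9, 0]

This is the Floyd-Warshall all-pairs shortest-path computation. For each intermediate vertex k = 0, 1, …, 3, update dist[i][j] ← min(dist[i][j], dist[i][k] + dist[k][j]). The final matrix gives, for each (i, j), the minimum total weight of any directed path from i to j (possibly empty when i = j).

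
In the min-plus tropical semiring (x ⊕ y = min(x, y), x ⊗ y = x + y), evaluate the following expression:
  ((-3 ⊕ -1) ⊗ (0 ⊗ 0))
((-3 ⊕ -1) ⊗ (0 ⊗ 0)) = -3

Expand innermost to outermost. Recall ⊕ takes the minimum of its arguments and ⊗ takes their sum. Working out the expression ((-3 ⊕ -1) ⊗ (0 ⊗ 0)) gives -3.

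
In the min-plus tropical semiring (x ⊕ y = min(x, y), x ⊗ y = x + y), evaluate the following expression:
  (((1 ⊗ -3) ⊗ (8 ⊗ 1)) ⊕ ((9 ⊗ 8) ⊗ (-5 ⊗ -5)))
(((1 ⊗ -3) ⊗ (8 ⊗ 1)) ⊕ ((9 ⊗ 8) ⊗ (-5 ⊗ -5))) = 7

Expand innermost to outermost. Recall ⊕ takes the minimum of its arguments and ⊗ takes their sum. Working out the expression (((1 ⊗ -3) ⊗ (8 ⊗ 1)) ⊕ ((9 ⊗ 8) ⊗ (-5 ⊗ -5))) gives 7.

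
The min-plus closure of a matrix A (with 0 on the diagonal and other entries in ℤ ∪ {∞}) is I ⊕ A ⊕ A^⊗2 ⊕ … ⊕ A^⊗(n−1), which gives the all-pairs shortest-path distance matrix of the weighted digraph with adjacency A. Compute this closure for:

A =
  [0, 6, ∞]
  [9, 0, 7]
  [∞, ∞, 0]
Closure =
  [0, 6, 13]
  [9, 0, 7]
  [∞, ∞, 0]

This is the Floyd-Warshall all-pairs shortest-path computation. For each intermediate vertex k = 0, 1, …, 2, update dist[i][j] ← min(dist[i][j], dist[i][k] + dist[k][j]). The final matrix gives, for each (i, j), the minimum total weight of any directed path from i to j (possibly empty when i = j).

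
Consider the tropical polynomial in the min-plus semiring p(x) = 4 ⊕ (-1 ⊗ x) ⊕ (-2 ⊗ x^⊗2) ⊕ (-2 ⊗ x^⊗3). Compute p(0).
p(0) = -2

A tropical monomial a ⊗ x^⊗i evaluates to a + i · x. Evaluating each term at x = 0:
  Term 0 contributes 4 + 0 · 0 = 4
  Term 1 contributes -1 + 1 · 0 = -1
  Term 2 contributes -2 + 2 · 0 = -2
  Term 3 contributes -2 + 3 · 0 = -2
p(0) = ⊕ of these = min[4, -1, -2, -2] = -2.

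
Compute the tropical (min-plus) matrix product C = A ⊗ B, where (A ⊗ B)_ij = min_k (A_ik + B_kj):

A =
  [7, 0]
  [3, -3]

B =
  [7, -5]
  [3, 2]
A ⊗ B =
  [3, 2]
  [0, -2]

Apply the min-plus product entry-by-entry:
  C[0][0] = min over k of (A[0][0] + B[0][0] = 7 + 7 = 14, A[0][1] + B[1][0] = 0 + 3 = 3) = 3 (attained at k = 1)
  C[0][1] = min over k of (A[0][0] + B[0][1] = 7 + -5 = 2, A[0][1] + B[1][1] = 0 + 2 = 2) = 2 (attained at k = 0)
  C[1][0] = min over k of (A[1][0] + B[0][0] = 3 + 7 = 10, A[1][1] + B[1][0] = -3 + 3 = 0) = 0 (attained at k = 1)
  C[1][1] = min over k of (A[1][0] + B[0][1] = 3 + -5 = -2, A[1][1] + B[1][1] = -3 + 2 = -1) = -2 (attained at k = 0)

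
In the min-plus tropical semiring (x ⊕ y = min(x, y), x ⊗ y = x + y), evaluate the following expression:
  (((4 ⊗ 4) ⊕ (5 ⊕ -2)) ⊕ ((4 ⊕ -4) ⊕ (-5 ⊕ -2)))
(((4 ⊗ 4) ⊕ (5 ⊕ -2)) ⊕ ((4 ⊕ -4) ⊕ (-5 ⊕ -2))) = -5

Expand innermost to outermost. Recall ⊕ takes the minimum of its arguments and ⊗ takes their sum. Working out the expression (((4 ⊗ 4) ⊕ (5 ⊕ -2)) ⊕ ((4 ⊕ -4) ⊕ (-5 ⊕ -2))) gives -5.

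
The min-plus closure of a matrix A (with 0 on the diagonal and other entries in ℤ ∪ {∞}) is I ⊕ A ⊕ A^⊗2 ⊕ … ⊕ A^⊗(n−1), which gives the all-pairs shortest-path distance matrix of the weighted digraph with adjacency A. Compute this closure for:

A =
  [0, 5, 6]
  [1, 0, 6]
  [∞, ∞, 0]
Closure =
  [0, 5, 6]
  [1, 0, 6]
  [∞, ∞, 0]

This is the Floyd-Warshall all-pairs shortest-path computation. For each intermediate vertex k = 0, 1, …, 2, update dist[i][j] ← min(dist[i][j], dist[i][k] + dist[k][j]). The final matrix gives, for each (i, j), the minimum total weight of any directed path from i to j (possibly empty when i = j).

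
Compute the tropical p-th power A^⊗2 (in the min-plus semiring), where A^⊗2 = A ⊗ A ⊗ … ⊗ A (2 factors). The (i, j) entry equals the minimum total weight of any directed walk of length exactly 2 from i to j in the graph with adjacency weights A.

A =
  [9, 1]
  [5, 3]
A^⊗2 =
  [6, 4]
  [8, 6]

Each entry (A^⊗2)_ij equals the minimum over all length-2 walks i = v_0 → v_1 → … → v_2 = j of Σ_t A[v_t][v_{t+1}]. For example, for (i, j) = (0, 1) we minimise over 2 possible intermediate vertex sequences; the minimum is 4, attained along the walk 0 → 1 → 1.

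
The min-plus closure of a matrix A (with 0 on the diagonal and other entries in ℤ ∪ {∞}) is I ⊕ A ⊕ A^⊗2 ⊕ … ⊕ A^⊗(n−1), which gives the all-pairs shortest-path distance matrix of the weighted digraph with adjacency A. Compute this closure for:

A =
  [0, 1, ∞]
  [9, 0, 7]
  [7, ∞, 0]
Closure =
  [0, 1, 8]
  [9, 0, 7]
  [7, 8, 0]

This is the Floyd-Warshall all-pairs shortest-path computation. For each intermediate vertex k = 0, 1, …, 2, update dist[i][j] ← min(dist[i][j], dist[i][k] + dist[k][j]). The final matrix gives, for each (i, j), the minimum total weight of any directed path from i to j (possibly empty when i = j).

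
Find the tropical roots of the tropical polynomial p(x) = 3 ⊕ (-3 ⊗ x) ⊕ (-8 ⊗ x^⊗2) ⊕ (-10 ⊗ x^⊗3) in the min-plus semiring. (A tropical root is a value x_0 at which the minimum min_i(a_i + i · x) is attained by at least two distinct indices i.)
Roots: {2, 5, 6}

Each tropical root is a break point of the lower envelope of the lines y = a_i + i · x (there are 4 lines, with slopes 0, 1, ..., 3). Only the lines that attain the minimum somewhere contribute to roots; other lines are dominated. Here the surviving (envelope) indices are i = 3, i = 2, i = 1, i = 0.
Intersections between consecutive envelope lines give the roots: for adjacent envelope indices i < j the intersection is x = (a_i − a_j) / (j − i). Reading off the sorted break points: {2, 5, 6}.
Verification: at each break x_0, at least two indices attain the minimum of min_i(a_i + i · x_0).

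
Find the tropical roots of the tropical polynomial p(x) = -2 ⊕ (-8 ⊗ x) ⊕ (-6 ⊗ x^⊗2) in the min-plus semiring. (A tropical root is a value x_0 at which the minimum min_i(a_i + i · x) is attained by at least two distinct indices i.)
Roots: {-2, 6}

Each tropical root is a break point of the lower envelope of the lines y = a_i + i · x (there are 3 lines, with slopes 0, 1, ..., 2). Only the lines that attain the minimum somewhere contribute to roots; other lines are dominated. Here the surviving (envelope) indices are i = 2, i = 1, i = 0.
Intersections between consecutive envelope lines give the roots: for adjacent envelope indices i < j the intersection is x = (a_i − a_j) / (j − i). Reading off the sorted break points: {-2, 6}.
Verification: at each break x_0, at least two indices attain the minimum of min_i(a_i + i · x_0).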